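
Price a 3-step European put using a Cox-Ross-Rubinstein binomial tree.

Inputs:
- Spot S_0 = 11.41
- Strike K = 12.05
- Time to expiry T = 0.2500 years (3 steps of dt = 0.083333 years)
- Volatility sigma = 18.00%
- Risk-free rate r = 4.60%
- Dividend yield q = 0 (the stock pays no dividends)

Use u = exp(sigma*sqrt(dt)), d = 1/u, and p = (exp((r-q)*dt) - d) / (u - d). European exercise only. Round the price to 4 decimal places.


Answer: Price = V(0,0) = 0.6849

Derivation:
dt = T/N = 0.083333
u = exp(sigma*sqrt(dt)) = 1.053335; d = 1/u = 0.949365
p = (exp((r-q)*dt) - d) / (u - d) = 0.523953
Discount per step: exp(-r*dt) = 0.996174
Stock lattice S(k, i) with i counting down-moves:
  k=0: S(0,0) = 11.4100
  k=1: S(1,0) = 12.0186; S(1,1) = 10.8323
  k=2: S(2,0) = 12.6596; S(2,1) = 11.4100; S(2,2) = 10.2838
  k=3: S(3,0) = 13.3348; S(3,1) = 12.0186; S(3,2) = 10.8323; S(3,3) = 9.7631
Terminal payoffs V(N, i) = max(K - S_T, 0):
  V(3,0) = 0.000000; V(3,1) = 0.031445; V(3,2) = 1.217741; V(3,3) = 2.286943
Backward induction: V(k, i) = exp(-r*dt) * [p * V(k+1, i) + (1-p) * V(k+1, i+1)].
  V(2,0) = exp(-r*dt) * [p*0.000000 + (1-p)*0.031445] = 0.014912
  V(2,1) = exp(-r*dt) * [p*0.031445 + (1-p)*1.217741] = 0.593897
  V(2,2) = exp(-r*dt) * [p*1.217741 + (1-p)*2.286943] = 1.720125
  V(1,0) = exp(-r*dt) * [p*0.014912 + (1-p)*0.593897] = 0.289424
  V(1,1) = exp(-r*dt) * [p*0.593897 + (1-p)*1.720125] = 1.125711
  V(0,0) = exp(-r*dt) * [p*0.289424 + (1-p)*1.125711] = 0.684906


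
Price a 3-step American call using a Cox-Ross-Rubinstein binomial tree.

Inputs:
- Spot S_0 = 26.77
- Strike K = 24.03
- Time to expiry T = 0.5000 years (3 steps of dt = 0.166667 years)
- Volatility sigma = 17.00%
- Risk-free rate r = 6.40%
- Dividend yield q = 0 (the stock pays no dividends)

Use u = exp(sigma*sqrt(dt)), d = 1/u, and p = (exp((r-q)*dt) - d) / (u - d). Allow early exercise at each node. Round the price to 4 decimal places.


Answer: Price = V(0,0) = 3.6860

Derivation:
dt = T/N = 0.166667
u = exp(sigma*sqrt(dt)) = 1.071867; d = 1/u = 0.932951
p = (exp((r-q)*dt) - d) / (u - d) = 0.559852
Discount per step: exp(-r*dt) = 0.989390
Stock lattice S(k, i) with i counting down-moves:
  k=0: S(0,0) = 26.7700
  k=1: S(1,0) = 28.6939; S(1,1) = 24.9751
  k=2: S(2,0) = 30.7560; S(2,1) = 26.7700; S(2,2) = 23.3006
  k=3: S(3,0) = 32.9664; S(3,1) = 28.6939; S(3,2) = 24.9751; S(3,3) = 21.7383
Terminal payoffs V(N, i) = max(S_T - K, 0):
  V(3,0) = 8.936388; V(3,1) = 4.663886; V(3,2) = 0.945108; V(3,3) = 0.000000
Backward induction: V(k, i) = exp(-r*dt) * [p * V(k+1, i) + (1-p) * V(k+1, i+1)]; then take max(V_cont, immediate exercise) for American.
  V(2,0) = exp(-r*dt) * [p*8.936388 + (1-p)*4.663886] = 6.980994; exercise = 6.726036; V(2,0) = max -> 6.980994
  V(2,1) = exp(-r*dt) * [p*4.663886 + (1-p)*0.945108] = 2.994958; exercise = 2.740000; V(2,1) = max -> 2.994958
  V(2,2) = exp(-r*dt) * [p*0.945108 + (1-p)*0.000000] = 0.523507; exercise = 0.000000; V(2,2) = max -> 0.523507
  V(1,0) = exp(-r*dt) * [p*6.980994 + (1-p)*2.994958] = 5.171096; exercise = 4.663886; V(1,0) = max -> 5.171096
  V(1,1) = exp(-r*dt) * [p*2.994958 + (1-p)*0.523507] = 1.886920; exercise = 0.945108; V(1,1) = max -> 1.886920
  V(0,0) = exp(-r*dt) * [p*5.171096 + (1-p)*1.886920] = 3.686046; exercise = 2.740000; V(0,0) = max -> 3.686046


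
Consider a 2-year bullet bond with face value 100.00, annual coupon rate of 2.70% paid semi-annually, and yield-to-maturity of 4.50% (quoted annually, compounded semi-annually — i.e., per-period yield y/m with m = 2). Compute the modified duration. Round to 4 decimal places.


Coupon per period c = face * coupon_rate / m = 1.350000
Periods per year m = 2; per-period yield y/m = 0.022500
Number of cashflows N = 4
Cashflows (t years, CF_t, discount factor 1/(1+y/m)^(m*t), PV):
  t = 0.5000: CF_t = 1.350000, DF = 0.977995, PV = 1.320293
  t = 1.0000: CF_t = 1.350000, DF = 0.956474, PV = 1.291240
  t = 1.5000: CF_t = 1.350000, DF = 0.935427, PV = 1.262827
  t = 2.0000: CF_t = 101.350000, DF = 0.914843, PV = 92.719373
Price P = sum_t PV_t = 96.593734
First compute Macaulay numerator sum_t t * PV_t:
  t * PV_t at t = 0.5000: 0.660147
  t * PV_t at t = 1.0000: 1.291240
  t * PV_t at t = 1.5000: 1.894240
  t * PV_t at t = 2.0000: 185.438746
Macaulay duration D = 189.284374 / 96.593734 = 1.959593
Modified duration = D / (1 + y/m) = 1.959593 / (1 + 0.022500) = 1.916472

Answer: Modified duration = 1.9165


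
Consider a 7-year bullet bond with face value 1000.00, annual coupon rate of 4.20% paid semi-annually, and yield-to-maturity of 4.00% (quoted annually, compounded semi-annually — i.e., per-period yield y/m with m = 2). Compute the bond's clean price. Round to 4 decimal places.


Answer: Price = 1012.1062

Derivation:
Coupon per period c = face * coupon_rate / m = 21.000000
Periods per year m = 2; per-period yield y/m = 0.020000
Number of cashflows N = 14
Cashflows (t years, CF_t, discount factor 1/(1+y/m)^(m*t), PV):
  t = 0.5000: CF_t = 21.000000, DF = 0.980392, PV = 20.588235
  t = 1.0000: CF_t = 21.000000, DF = 0.961169, PV = 20.184544
  t = 1.5000: CF_t = 21.000000, DF = 0.942322, PV = 19.788769
  t = 2.0000: CF_t = 21.000000, DF = 0.923845, PV = 19.400754
  t = 2.5000: CF_t = 21.000000, DF = 0.905731, PV = 19.020347
  t = 3.0000: CF_t = 21.000000, DF = 0.887971, PV = 18.647399
  t = 3.5000: CF_t = 21.000000, DF = 0.870560, PV = 18.281764
  t = 4.0000: CF_t = 21.000000, DF = 0.853490, PV = 17.923298
  t = 4.5000: CF_t = 21.000000, DF = 0.836755, PV = 17.571861
  t = 5.0000: CF_t = 21.000000, DF = 0.820348, PV = 17.227314
  t = 5.5000: CF_t = 21.000000, DF = 0.804263, PV = 16.889524
  t = 6.0000: CF_t = 21.000000, DF = 0.788493, PV = 16.558357
  t = 6.5000: CF_t = 21.000000, DF = 0.773033, PV = 16.233683
  t = 7.0000: CF_t = 1021.000000, DF = 0.757875, PV = 773.790400
Price P = sum_t PV_t = 1012.106249


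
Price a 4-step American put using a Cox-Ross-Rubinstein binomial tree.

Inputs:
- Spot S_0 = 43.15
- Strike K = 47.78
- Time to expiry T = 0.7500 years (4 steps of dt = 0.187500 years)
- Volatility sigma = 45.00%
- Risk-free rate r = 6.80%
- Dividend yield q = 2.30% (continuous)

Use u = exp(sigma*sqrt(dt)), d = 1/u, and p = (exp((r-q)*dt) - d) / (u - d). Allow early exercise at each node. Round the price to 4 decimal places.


dt = T/N = 0.187500
u = exp(sigma*sqrt(dt)) = 1.215136; d = 1/u = 0.822953
p = (exp((r-q)*dt) - d) / (u - d) = 0.473045
Discount per step: exp(-r*dt) = 0.987331
Stock lattice S(k, i) with i counting down-moves:
  k=0: S(0,0) = 43.1500
  k=1: S(1,0) = 52.4331; S(1,1) = 35.5104
  k=2: S(2,0) = 63.7133; S(2,1) = 43.1500; S(2,2) = 29.2234
  k=3: S(3,0) = 77.4203; S(3,1) = 52.4331; S(3,2) = 35.5104; S(3,3) = 24.0495
  k=4: S(4,0) = 94.0762; S(4,1) = 63.7133; S(4,2) = 43.1500; S(4,3) = 29.2234; S(4,4) = 19.7916
Terminal payoffs V(N, i) = max(K - S_T, 0):
  V(4,0) = 0.000000; V(4,1) = 0.000000; V(4,2) = 4.630000; V(4,3) = 18.556564; V(4,4) = 27.988361
Backward induction: V(k, i) = exp(-r*dt) * [p * V(k+1, i) + (1-p) * V(k+1, i+1)]; then take max(V_cont, immediate exercise) for American.
  V(3,0) = exp(-r*dt) * [p*0.000000 + (1-p)*0.000000] = 0.000000; exercise = 0.000000; V(3,0) = max -> 0.000000
  V(3,1) = exp(-r*dt) * [p*0.000000 + (1-p)*4.630000] = 2.408892; exercise = 0.000000; V(3,1) = max -> 2.408892
  V(3,2) = exp(-r*dt) * [p*4.630000 + (1-p)*18.556564] = 11.817042; exercise = 12.269561; V(3,2) = max -> 12.269561
  V(3,3) = exp(-r*dt) * [p*18.556564 + (1-p)*27.988361] = 23.228637; exercise = 23.730474; V(3,3) = max -> 23.730474
  V(2,0) = exp(-r*dt) * [p*0.000000 + (1-p)*2.408892] = 1.253296; exercise = 0.000000; V(2,0) = max -> 1.253296
  V(2,1) = exp(-r*dt) * [p*2.408892 + (1-p)*12.269561] = 7.508674; exercise = 4.630000; V(2,1) = max -> 7.508674
  V(2,2) = exp(-r*dt) * [p*12.269561 + (1-p)*23.730474] = 18.076991; exercise = 18.556564; V(2,2) = max -> 18.556564
  V(1,0) = exp(-r*dt) * [p*1.253296 + (1-p)*7.508674] = 4.491960; exercise = 0.000000; V(1,0) = max -> 4.491960
  V(1,1) = exp(-r*dt) * [p*7.508674 + (1-p)*18.556564] = 13.161532; exercise = 12.269561; V(1,1) = max -> 13.161532
  V(0,0) = exp(-r*dt) * [p*4.491960 + (1-p)*13.161532] = 8.945649; exercise = 4.630000; V(0,0) = max -> 8.945649

Answer: Price = V(0,0) = 8.9456


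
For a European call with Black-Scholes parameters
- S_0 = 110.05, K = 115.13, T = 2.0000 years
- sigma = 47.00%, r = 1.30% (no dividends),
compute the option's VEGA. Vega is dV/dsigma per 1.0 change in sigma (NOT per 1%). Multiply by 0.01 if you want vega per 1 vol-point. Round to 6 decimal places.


Answer: Vega = 59.293185

Derivation:
d1 = 0.3035637745; d2 = -0.3611165998
phi(d1) = 0.3809778600; exp(-qT) = 1.0000000000; exp(-rT) = 0.9743350896
Vega = S * exp(-qT) * phi(d1) * sqrt(T) = 110.0500 * 1.0000000000 * 0.3809778600 * 1.4142135624 = 59.293185


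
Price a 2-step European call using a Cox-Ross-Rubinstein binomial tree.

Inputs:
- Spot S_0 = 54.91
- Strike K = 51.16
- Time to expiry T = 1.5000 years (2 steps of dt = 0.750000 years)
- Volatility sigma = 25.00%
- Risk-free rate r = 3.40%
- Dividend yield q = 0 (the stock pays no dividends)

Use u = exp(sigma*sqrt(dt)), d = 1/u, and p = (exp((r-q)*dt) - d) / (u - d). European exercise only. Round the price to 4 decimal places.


Answer: Price = V(0,0) = 9.9101

Derivation:
dt = T/N = 0.750000
u = exp(sigma*sqrt(dt)) = 1.241731; d = 1/u = 0.805327
p = (exp((r-q)*dt) - d) / (u - d) = 0.505267
Discount per step: exp(-r*dt) = 0.974822
Stock lattice S(k, i) with i counting down-moves:
  k=0: S(0,0) = 54.9100
  k=1: S(1,0) = 68.1834; S(1,1) = 44.2205
  k=2: S(2,0) = 84.6655; S(2,1) = 54.9100; S(2,2) = 35.6120
Terminal payoffs V(N, i) = max(S_T - K, 0):
  V(2,0) = 33.505499; V(2,1) = 3.750000; V(2,2) = 0.000000
Backward induction: V(k, i) = exp(-r*dt) * [p * V(k+1, i) + (1-p) * V(k+1, i+1)].
  V(1,0) = exp(-r*dt) * [p*33.505499 + (1-p)*3.750000] = 18.311535
  V(1,1) = exp(-r*dt) * [p*3.750000 + (1-p)*0.000000] = 1.847047
  V(0,0) = exp(-r*dt) * [p*18.311535 + (1-p)*1.847047] = 9.910060


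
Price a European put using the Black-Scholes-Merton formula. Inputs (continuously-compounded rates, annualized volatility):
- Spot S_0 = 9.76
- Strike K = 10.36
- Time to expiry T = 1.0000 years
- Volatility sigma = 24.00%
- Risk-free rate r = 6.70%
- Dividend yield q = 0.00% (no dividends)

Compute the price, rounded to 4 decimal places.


Answer: Price = 0.8936

Derivation:
d1 = (ln(S/K) + (r - q + 0.5*sigma^2) * T) / (sigma * sqrt(T)) = 0.15058401
d2 = d1 - sigma * sqrt(T) = -0.08941599
exp(-rT) = 0.93519520; exp(-qT) = 1.00000000
P = K * exp(-rT) * N(-d2) - S_0 * exp(-qT) * N(-d1)
N(-d1) = 0.44015194; N(-d2) = 0.53562434
P = 10.3600 * 0.93519520 * 0.53562434 - 9.7600 * 1.00000000 * 0.44015194 = 0.8936


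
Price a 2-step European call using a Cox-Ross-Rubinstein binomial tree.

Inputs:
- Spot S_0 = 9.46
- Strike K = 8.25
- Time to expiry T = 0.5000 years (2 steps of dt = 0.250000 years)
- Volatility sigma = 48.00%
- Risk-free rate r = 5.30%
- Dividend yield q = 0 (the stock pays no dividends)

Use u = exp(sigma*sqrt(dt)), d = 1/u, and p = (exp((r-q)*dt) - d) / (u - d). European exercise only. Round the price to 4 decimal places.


Answer: Price = V(0,0) = 2.0867

Derivation:
dt = T/N = 0.250000
u = exp(sigma*sqrt(dt)) = 1.271249; d = 1/u = 0.786628
p = (exp((r-q)*dt) - d) / (u - d) = 0.467809
Discount per step: exp(-r*dt) = 0.986837
Stock lattice S(k, i) with i counting down-moves:
  k=0: S(0,0) = 9.4600
  k=1: S(1,0) = 12.0260; S(1,1) = 7.4415
  k=2: S(2,0) = 15.2881; S(2,1) = 9.4600; S(2,2) = 5.8537
Terminal payoffs V(N, i) = max(S_T - K, 0):
  V(2,0) = 7.038064; V(2,1) = 1.210000; V(2,2) = 0.000000
Backward induction: V(k, i) = exp(-r*dt) * [p * V(k+1, i) + (1-p) * V(k+1, i+1)].
  V(1,0) = exp(-r*dt) * [p*7.038064 + (1-p)*1.210000] = 3.884608
  V(1,1) = exp(-r*dt) * [p*1.210000 + (1-p)*0.000000] = 0.558598
  V(0,0) = exp(-r*dt) * [p*3.884608 + (1-p)*0.558598] = 2.086704


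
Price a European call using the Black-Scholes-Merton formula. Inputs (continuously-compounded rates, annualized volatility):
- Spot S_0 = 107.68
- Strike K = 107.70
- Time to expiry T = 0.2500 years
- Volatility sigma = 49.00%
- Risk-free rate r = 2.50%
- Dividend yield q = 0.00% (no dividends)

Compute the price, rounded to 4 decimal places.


Answer: Price = 10.7954

Derivation:
d1 = (ln(S/K) + (r - q + 0.5*sigma^2) * T) / (sigma * sqrt(T)) = 0.14725217
d2 = d1 - sigma * sqrt(T) = -0.09774783
exp(-rT) = 0.99376949; exp(-qT) = 1.00000000
C = S_0 * exp(-qT) * N(d1) - K * exp(-rT) * N(d2)
N(d1) = 0.55853351; N(d2) = 0.46106627
C = 107.6800 * 1.00000000 * 0.55853351 - 107.7000 * 0.99376949 * 0.46106627 = 10.7954


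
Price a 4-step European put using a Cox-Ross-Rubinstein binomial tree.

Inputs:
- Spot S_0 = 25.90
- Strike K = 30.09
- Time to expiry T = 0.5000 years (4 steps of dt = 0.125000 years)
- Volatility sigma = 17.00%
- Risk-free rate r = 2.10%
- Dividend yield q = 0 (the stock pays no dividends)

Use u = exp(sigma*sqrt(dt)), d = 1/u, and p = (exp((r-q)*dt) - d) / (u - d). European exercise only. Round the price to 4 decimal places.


Answer: Price = V(0,0) = 4.0617

Derivation:
dt = T/N = 0.125000
u = exp(sigma*sqrt(dt)) = 1.061947; d = 1/u = 0.941667
p = (exp((r-q)*dt) - d) / (u - d) = 0.506831
Discount per step: exp(-r*dt) = 0.997378
Stock lattice S(k, i) with i counting down-moves:
  k=0: S(0,0) = 25.9000
  k=1: S(1,0) = 27.5044; S(1,1) = 24.3892
  k=2: S(2,0) = 29.2082; S(2,1) = 25.9000; S(2,2) = 22.9665
  k=3: S(3,0) = 31.0176; S(3,1) = 27.5044; S(3,2) = 24.3892; S(3,3) = 21.6267
  k=4: S(4,0) = 32.9391; S(4,1) = 29.2082; S(4,2) = 25.9000; S(4,3) = 22.9665; S(4,4) = 20.3652
Terminal payoffs V(N, i) = max(K - S_T, 0):
  V(4,0) = 0.000000; V(4,1) = 0.881752; V(4,2) = 4.190000; V(4,3) = 7.123542; V(4,4) = 9.724818
Backward induction: V(k, i) = exp(-r*dt) * [p * V(k+1, i) + (1-p) * V(k+1, i+1)].
  V(3,0) = exp(-r*dt) * [p*0.000000 + (1-p)*0.881752] = 0.433713
  V(3,1) = exp(-r*dt) * [p*0.881752 + (1-p)*4.190000] = 2.506688
  V(3,2) = exp(-r*dt) * [p*4.190000 + (1-p)*7.123542] = 5.621954
  V(3,3) = exp(-r*dt) * [p*7.123542 + (1-p)*9.724818] = 8.384372
  V(2,0) = exp(-r*dt) * [p*0.433713 + (1-p)*2.506688] = 1.452223
  V(2,1) = exp(-r*dt) * [p*2.506688 + (1-p)*5.621954] = 4.032441
  V(2,2) = exp(-r*dt) * [p*5.621954 + (1-p)*8.384372] = 6.965983
  V(1,0) = exp(-r*dt) * [p*1.452223 + (1-p)*4.032441] = 2.717563
  V(1,1) = exp(-r*dt) * [p*4.032441 + (1-p)*6.965983] = 5.464809
  V(0,0) = exp(-r*dt) * [p*2.717563 + (1-p)*5.464809] = 4.061743


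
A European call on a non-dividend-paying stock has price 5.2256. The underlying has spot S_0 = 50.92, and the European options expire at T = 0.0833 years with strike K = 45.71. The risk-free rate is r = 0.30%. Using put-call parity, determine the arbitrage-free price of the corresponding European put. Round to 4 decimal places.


Answer: Put price = 0.0042

Derivation:
Put-call parity: C - P = S_0 * exp(-qT) - K * exp(-rT).
S_0 * exp(-qT) = 50.9200 * 1.00000000 = 50.92000000
K * exp(-rT) = 45.7100 * 0.99975013 = 45.69857850
P = C - S*exp(-qT) + K*exp(-rT)
P = 5.2256 - 50.92000000 + 45.69857850 = 0.0042


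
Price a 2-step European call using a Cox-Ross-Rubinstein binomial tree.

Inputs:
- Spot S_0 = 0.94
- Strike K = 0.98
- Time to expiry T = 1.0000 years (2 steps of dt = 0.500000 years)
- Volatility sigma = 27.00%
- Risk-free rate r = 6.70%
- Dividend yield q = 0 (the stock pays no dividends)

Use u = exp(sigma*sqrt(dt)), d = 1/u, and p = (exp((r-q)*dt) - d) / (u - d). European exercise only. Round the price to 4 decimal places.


Answer: Price = V(0,0) = 0.1087

Derivation:
dt = T/N = 0.500000
u = exp(sigma*sqrt(dt)) = 1.210361; d = 1/u = 0.826200
p = (exp((r-q)*dt) - d) / (u - d) = 0.541095
Discount per step: exp(-r*dt) = 0.967055
Stock lattice S(k, i) with i counting down-moves:
  k=0: S(0,0) = 0.9400
  k=1: S(1,0) = 1.1377; S(1,1) = 0.7766
  k=2: S(2,0) = 1.3771; S(2,1) = 0.9400; S(2,2) = 0.6416
Terminal payoffs V(N, i) = max(S_T - K, 0):
  V(2,0) = 0.397076; V(2,1) = 0.000000; V(2,2) = 0.000000
Backward induction: V(k, i) = exp(-r*dt) * [p * V(k+1, i) + (1-p) * V(k+1, i+1)].
  V(1,0) = exp(-r*dt) * [p*0.397076 + (1-p)*0.000000] = 0.207777
  V(1,1) = exp(-r*dt) * [p*0.000000 + (1-p)*0.000000] = 0.000000
  V(0,0) = exp(-r*dt) * [p*0.207777 + (1-p)*0.000000] = 0.108723


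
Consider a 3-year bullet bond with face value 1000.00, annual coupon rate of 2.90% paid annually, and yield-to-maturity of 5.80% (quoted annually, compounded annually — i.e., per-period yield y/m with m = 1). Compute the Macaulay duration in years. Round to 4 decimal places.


Coupon per period c = face * coupon_rate / m = 29.000000
Periods per year m = 1; per-period yield y/m = 0.058000
Number of cashflows N = 3
Cashflows (t years, CF_t, discount factor 1/(1+y/m)^(m*t), PV):
  t = 1.0000: CF_t = 29.000000, DF = 0.945180, PV = 27.410208
  t = 2.0000: CF_t = 29.000000, DF = 0.893364, PV = 25.907569
  t = 3.0000: CF_t = 1029.000000, DF = 0.844390, PV = 868.877141
Price P = sum_t PV_t = 922.194918
Macaulay numerator sum_t t * PV_t:
  t * PV_t at t = 1.0000: 27.410208
  t * PV_t at t = 2.0000: 51.815138
  t * PV_t at t = 3.0000: 2606.631423
Macaulay duration D = (sum_t t * PV_t) / P = 2685.856769 / 922.194918 = 2.912461

Answer: Macaulay duration = 2.9125 years


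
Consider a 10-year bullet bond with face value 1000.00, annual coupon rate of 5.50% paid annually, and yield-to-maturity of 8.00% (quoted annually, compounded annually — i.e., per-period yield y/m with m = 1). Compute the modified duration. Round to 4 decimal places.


Answer: Modified duration = 7.1534

Derivation:
Coupon per period c = face * coupon_rate / m = 55.000000
Periods per year m = 1; per-period yield y/m = 0.080000
Number of cashflows N = 10
Cashflows (t years, CF_t, discount factor 1/(1+y/m)^(m*t), PV):
  t = 1.0000: CF_t = 55.000000, DF = 0.925926, PV = 50.925926
  t = 2.0000: CF_t = 55.000000, DF = 0.857339, PV = 47.153635
  t = 3.0000: CF_t = 55.000000, DF = 0.793832, PV = 43.660773
  t = 4.0000: CF_t = 55.000000, DF = 0.735030, PV = 40.426642
  t = 5.0000: CF_t = 55.000000, DF = 0.680583, PV = 37.432076
  t = 6.0000: CF_t = 55.000000, DF = 0.630170, PV = 34.659329
  t = 7.0000: CF_t = 55.000000, DF = 0.583490, PV = 32.091972
  t = 8.0000: CF_t = 55.000000, DF = 0.540269, PV = 29.714789
  t = 9.0000: CF_t = 55.000000, DF = 0.500249, PV = 27.513693
  t = 10.0000: CF_t = 1055.000000, DF = 0.463193, PV = 488.669130
Price P = sum_t PV_t = 832.247965
First compute Macaulay numerator sum_t t * PV_t:
  t * PV_t at t = 1.0000: 50.925926
  t * PV_t at t = 2.0000: 94.307270
  t * PV_t at t = 3.0000: 130.982320
  t * PV_t at t = 4.0000: 161.706568
  t * PV_t at t = 5.0000: 187.160379
  t * PV_t at t = 6.0000: 207.955977
  t * PV_t at t = 7.0000: 224.643802
  t * PV_t at t = 8.0000: 237.718309
  t * PV_t at t = 9.0000: 247.623239
  t * PV_t at t = 10.0000: 4886.691299
Macaulay duration D = 6429.715089 / 832.247965 = 7.725720
Modified duration = D / (1 + y/m) = 7.725720 / (1 + 0.080000) = 7.153445


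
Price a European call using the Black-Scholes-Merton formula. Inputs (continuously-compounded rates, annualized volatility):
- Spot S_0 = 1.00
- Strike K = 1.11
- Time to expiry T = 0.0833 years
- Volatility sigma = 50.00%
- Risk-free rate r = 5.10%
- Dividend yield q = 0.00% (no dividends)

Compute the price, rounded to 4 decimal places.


d1 = (ln(S/K) + (r - q + 0.5*sigma^2) * T) / (sigma * sqrt(T)) = -0.62157872
d2 = d1 - sigma * sqrt(T) = -0.76588742
exp(-rT) = 0.99576071; exp(-qT) = 1.00000000
C = S_0 * exp(-qT) * N(d1) - K * exp(-rT) * N(d2)
N(d1) = 0.26710946; N(d2) = 0.22187165
C = 1.0000 * 1.00000000 * 0.26710946 - 1.1100 * 0.99576071 * 0.22187165 = 0.0219

Answer: Price = 0.0219


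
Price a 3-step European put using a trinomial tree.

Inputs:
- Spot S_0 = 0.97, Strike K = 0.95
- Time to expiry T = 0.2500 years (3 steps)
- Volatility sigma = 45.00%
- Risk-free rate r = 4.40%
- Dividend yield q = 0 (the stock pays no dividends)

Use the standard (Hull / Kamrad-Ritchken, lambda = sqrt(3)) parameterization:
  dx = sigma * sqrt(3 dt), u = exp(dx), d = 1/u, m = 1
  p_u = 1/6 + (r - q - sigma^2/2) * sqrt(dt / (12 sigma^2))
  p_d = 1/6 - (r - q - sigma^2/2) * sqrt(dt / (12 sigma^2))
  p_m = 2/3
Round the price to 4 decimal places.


dt = T/N = 0.083333; dx = sigma*sqrt(3*dt) = 0.225000
u = exp(dx) = 1.252323; d = 1/u = 0.798516
p_u = 0.156065, p_m = 0.666667, p_d = 0.177269
Discount per step: exp(-r*dt) = 0.996340
Stock lattice S(k, j) with j the centered position index:
  k=0: S(0,+0) = 0.9700
  k=1: S(1,-1) = 0.7746; S(1,+0) = 0.9700; S(1,+1) = 1.2148
  k=2: S(2,-2) = 0.6185; S(2,-1) = 0.7746; S(2,+0) = 0.9700; S(2,+1) = 1.2148; S(2,+2) = 1.5213
  k=3: S(3,-3) = 0.4939; S(3,-2) = 0.6185; S(3,-1) = 0.7746; S(3,+0) = 0.9700; S(3,+1) = 1.2148; S(3,+2) = 1.5213; S(3,+3) = 1.9051
Terminal payoffs V(N, j) = max(K - S_T, 0):
  V(3,-3) = 0.456118; V(3,-2) = 0.331501; V(3,-1) = 0.175439; V(3,+0) = 0.000000; V(3,+1) = 0.000000; V(3,+2) = 0.000000; V(3,+3) = 0.000000
Backward induction: V(k, j) = exp(-r*dt) * [p_u * V(k+1, j+1) + p_m * V(k+1, j) + p_d * V(k+1, j-1)]
  V(2,-2) = exp(-r*dt) * [p_u*0.175439 + p_m*0.331501 + p_d*0.456118] = 0.328031
  V(2,-1) = exp(-r*dt) * [p_u*0.000000 + p_m*0.175439 + p_d*0.331501] = 0.175081
  V(2,+0) = exp(-r*dt) * [p_u*0.000000 + p_m*0.000000 + p_d*0.175439] = 0.030986
  V(2,+1) = exp(-r*dt) * [p_u*0.000000 + p_m*0.000000 + p_d*0.000000] = 0.000000
  V(2,+2) = exp(-r*dt) * [p_u*0.000000 + p_m*0.000000 + p_d*0.000000] = 0.000000
  V(1,-1) = exp(-r*dt) * [p_u*0.030986 + p_m*0.175081 + p_d*0.328031] = 0.179048
  V(1,+0) = exp(-r*dt) * [p_u*0.000000 + p_m*0.030986 + p_d*0.175081] = 0.051505
  V(1,+1) = exp(-r*dt) * [p_u*0.000000 + p_m*0.000000 + p_d*0.030986] = 0.005473
  V(0,+0) = exp(-r*dt) * [p_u*0.005473 + p_m*0.051505 + p_d*0.179048] = 0.066685

Answer: Price = V(0,0) = 0.0667


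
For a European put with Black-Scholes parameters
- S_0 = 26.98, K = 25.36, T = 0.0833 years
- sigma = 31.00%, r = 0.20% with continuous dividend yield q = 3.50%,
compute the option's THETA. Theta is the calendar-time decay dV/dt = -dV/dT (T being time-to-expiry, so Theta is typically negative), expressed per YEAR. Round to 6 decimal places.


Answer: Theta = -4.704282

Derivation:
d1 = 0.7061071114; d2 = 0.6166357193
phi(d1) = 0.3109161058; exp(-qT) = 0.9970887459; exp(-rT) = 0.9998334139
Theta = -S*exp(-qT)*phi(d1)*sigma/(2*sqrt(T)) + r*K*exp(-rT)*N(-d2) - q*S*exp(-qT)*N(-d1)
N(-d1) = 0.2400607648; N(-d2) = 0.2687375144; sqrt(T) = 0.2886173938
Term 1 = -26.9800 * 0.9970887459 * 0.3109161058 * 0.3100 / (2 * 0.2886173938) = -4.4918803222
Term 2 = 0.0020 * 25.3600 * 0.9998334139 * 0.2687375144 = 0.0136280961
Term 3 = -0.0350 * 26.9800 * 0.9970887459 * 0.2400607648 = -0.2260294298
Theta = -4.4918803222 + (0.0136280961) + (-0.2260294298) = -4.704282


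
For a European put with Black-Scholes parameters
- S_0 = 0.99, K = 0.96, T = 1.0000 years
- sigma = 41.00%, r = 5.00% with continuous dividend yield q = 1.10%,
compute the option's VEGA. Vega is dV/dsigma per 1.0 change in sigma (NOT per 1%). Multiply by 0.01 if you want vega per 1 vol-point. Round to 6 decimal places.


Answer: Vega = 0.364085

Derivation:
d1 = 0.3751747772; d2 = -0.0348252228
phi(d1) = 0.3718307171; exp(-qT) = 0.9890602788; exp(-rT) = 0.9512294245
Vega = S * exp(-qT) * phi(d1) * sqrt(T) = 0.9900 * 0.9890602788 * 0.3718307171 * 1.0000000000 = 0.364085


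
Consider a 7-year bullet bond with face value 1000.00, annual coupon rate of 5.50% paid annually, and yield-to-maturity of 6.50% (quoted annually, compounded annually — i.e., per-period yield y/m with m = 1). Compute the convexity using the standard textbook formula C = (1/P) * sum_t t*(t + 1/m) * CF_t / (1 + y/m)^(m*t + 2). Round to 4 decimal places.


Coupon per period c = face * coupon_rate / m = 55.000000
Periods per year m = 1; per-period yield y/m = 0.065000
Number of cashflows N = 7
Cashflows (t years, CF_t, discount factor 1/(1+y/m)^(m*t), PV):
  t = 1.0000: CF_t = 55.000000, DF = 0.938967, PV = 51.643192
  t = 2.0000: CF_t = 55.000000, DF = 0.881659, PV = 48.491261
  t = 3.0000: CF_t = 55.000000, DF = 0.827849, PV = 45.531700
  t = 4.0000: CF_t = 55.000000, DF = 0.777323, PV = 42.752770
  t = 5.0000: CF_t = 55.000000, DF = 0.729881, PV = 40.143446
  t = 6.0000: CF_t = 55.000000, DF = 0.685334, PV = 37.693377
  t = 7.0000: CF_t = 1055.000000, DF = 0.643506, PV = 678.899057
Price P = sum_t PV_t = 945.154802
Convexity numerator sum_t t*(t + 1/m) * CF_t / (1+y/m)^(m*t + 2):
  t = 1.0000: term = 91.063400
  t = 2.0000: term = 256.516620
  t = 3.0000: term = 481.721352
  t = 4.0000: term = 753.867531
  t = 5.0000: term = 1061.785254
  t = 6.0000: term = 1395.774043
  t = 7.0000: term = 33519.228700
Convexity = (1/P) * sum = 37559.956901 / 945.154802 = 39.739476

Answer: Convexity = 39.7395


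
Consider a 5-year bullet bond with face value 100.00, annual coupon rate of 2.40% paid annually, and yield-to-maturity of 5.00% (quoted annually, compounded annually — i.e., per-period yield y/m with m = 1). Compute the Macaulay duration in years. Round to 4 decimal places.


Coupon per period c = face * coupon_rate / m = 2.400000
Periods per year m = 1; per-period yield y/m = 0.050000
Number of cashflows N = 5
Cashflows (t years, CF_t, discount factor 1/(1+y/m)^(m*t), PV):
  t = 1.0000: CF_t = 2.400000, DF = 0.952381, PV = 2.285714
  t = 2.0000: CF_t = 2.400000, DF = 0.907029, PV = 2.176871
  t = 3.0000: CF_t = 2.400000, DF = 0.863838, PV = 2.073210
  t = 4.0000: CF_t = 2.400000, DF = 0.822702, PV = 1.974486
  t = 5.0000: CF_t = 102.400000, DF = 0.783526, PV = 80.233079
Price P = sum_t PV_t = 88.743361
Macaulay numerator sum_t t * PV_t:
  t * PV_t at t = 1.0000: 2.285714
  t * PV_t at t = 2.0000: 4.353741
  t * PV_t at t = 3.0000: 6.219631
  t * PV_t at t = 4.0000: 7.897944
  t * PV_t at t = 5.0000: 401.165397
Macaulay duration D = (sum_t t * PV_t) / P = 421.922427 / 88.743361 = 4.754411

Answer: Macaulay duration = 4.7544 years


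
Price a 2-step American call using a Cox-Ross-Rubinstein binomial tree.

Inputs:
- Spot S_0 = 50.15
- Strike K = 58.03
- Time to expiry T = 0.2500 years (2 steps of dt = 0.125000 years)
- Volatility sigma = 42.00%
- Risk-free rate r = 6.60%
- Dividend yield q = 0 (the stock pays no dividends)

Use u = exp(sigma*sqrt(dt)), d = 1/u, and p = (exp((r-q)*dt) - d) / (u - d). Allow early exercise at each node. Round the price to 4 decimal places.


Answer: Price = V(0,0) = 2.2413

Derivation:
dt = T/N = 0.125000
u = exp(sigma*sqrt(dt)) = 1.160084; d = 1/u = 0.862007
p = (exp((r-q)*dt) - d) / (u - d) = 0.490737
Discount per step: exp(-r*dt) = 0.991784
Stock lattice S(k, i) with i counting down-moves:
  k=0: S(0,0) = 50.1500
  k=1: S(1,0) = 58.1782; S(1,1) = 43.2296
  k=2: S(2,0) = 67.4916; S(2,1) = 50.1500; S(2,2) = 37.2642
Terminal payoffs V(N, i) = max(S_T - K, 0):
  V(2,0) = 9.461615; V(2,1) = 0.000000; V(2,2) = 0.000000
Backward induction: V(k, i) = exp(-r*dt) * [p * V(k+1, i) + (1-p) * V(k+1, i+1)]; then take max(V_cont, immediate exercise) for American.
  V(1,0) = exp(-r*dt) * [p*9.461615 + (1-p)*0.000000] = 4.605014; exercise = 0.148213; V(1,0) = max -> 4.605014
  V(1,1) = exp(-r*dt) * [p*0.000000 + (1-p)*0.000000] = 0.000000; exercise = 0.000000; V(1,1) = max -> 0.000000
  V(0,0) = exp(-r*dt) * [p*4.605014 + (1-p)*0.000000] = 2.241283; exercise = 0.000000; V(0,0) = max -> 2.241283


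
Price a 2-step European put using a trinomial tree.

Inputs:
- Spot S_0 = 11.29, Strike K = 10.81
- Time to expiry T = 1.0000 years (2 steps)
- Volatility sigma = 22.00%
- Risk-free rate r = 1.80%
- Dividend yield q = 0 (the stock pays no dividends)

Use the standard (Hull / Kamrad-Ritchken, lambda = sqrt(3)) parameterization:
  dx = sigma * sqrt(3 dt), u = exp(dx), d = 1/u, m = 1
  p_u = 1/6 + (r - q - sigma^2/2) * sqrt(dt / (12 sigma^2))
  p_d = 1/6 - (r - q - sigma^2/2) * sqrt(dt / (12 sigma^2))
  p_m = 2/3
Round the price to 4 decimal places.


dt = T/N = 0.500000; dx = sigma*sqrt(3*dt) = 0.269444
u = exp(dx) = 1.309236; d = 1/u = 0.763804
p_u = 0.160914, p_m = 0.666667, p_d = 0.172419
Discount per step: exp(-r*dt) = 0.991040
Stock lattice S(k, j) with j the centered position index:
  k=0: S(0,+0) = 11.2900
  k=1: S(1,-1) = 8.6233; S(1,+0) = 11.2900; S(1,+1) = 14.7813
  k=2: S(2,-2) = 6.5865; S(2,-1) = 8.6233; S(2,+0) = 11.2900; S(2,+1) = 14.7813; S(2,+2) = 19.3522
Terminal payoffs V(N, j) = max(K - S_T, 0):
  V(2,-2) = 4.223450; V(2,-1) = 2.186651; V(2,+0) = 0.000000; V(2,+1) = 0.000000; V(2,+2) = 0.000000
Backward induction: V(k, j) = exp(-r*dt) * [p_u * V(k+1, j+1) + p_m * V(k+1, j) + p_d * V(k+1, j-1)]
  V(1,-1) = exp(-r*dt) * [p_u*0.000000 + p_m*2.186651 + p_d*4.223450] = 2.166386
  V(1,+0) = exp(-r*dt) * [p_u*0.000000 + p_m*0.000000 + p_d*2.186651] = 0.373643
  V(1,+1) = exp(-r*dt) * [p_u*0.000000 + p_m*0.000000 + p_d*0.000000] = 0.000000
  V(0,+0) = exp(-r*dt) * [p_u*0.000000 + p_m*0.373643 + p_d*2.166386] = 0.617043

Answer: Price = V(0,0) = 0.6170


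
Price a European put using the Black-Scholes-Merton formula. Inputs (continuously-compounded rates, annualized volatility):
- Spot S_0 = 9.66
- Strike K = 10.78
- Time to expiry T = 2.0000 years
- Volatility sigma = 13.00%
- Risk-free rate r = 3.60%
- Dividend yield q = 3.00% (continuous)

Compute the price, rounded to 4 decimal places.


Answer: Price = 1.2636

Derivation:
d1 = (ln(S/K) + (r - q + 0.5*sigma^2) * T) / (sigma * sqrt(T)) = -0.43948817
d2 = d1 - sigma * sqrt(T) = -0.62333593
exp(-rT) = 0.93053090; exp(-qT) = 0.94176453
P = K * exp(-rT) * N(-d2) - S_0 * exp(-qT) * N(-d1)
N(-d1) = 0.66984607; N(-d2) = 0.73346811
P = 10.7800 * 0.93053090 * 0.73346811 - 9.6600 * 0.94176453 * 0.66984607 = 1.2636


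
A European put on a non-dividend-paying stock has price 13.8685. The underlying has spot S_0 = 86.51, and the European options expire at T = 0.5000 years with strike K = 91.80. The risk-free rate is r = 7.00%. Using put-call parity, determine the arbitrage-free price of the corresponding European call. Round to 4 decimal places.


Answer: Call price = 11.7359

Derivation:
Put-call parity: C - P = S_0 * exp(-qT) - K * exp(-rT).
S_0 * exp(-qT) = 86.5100 * 1.00000000 = 86.51000000
K * exp(-rT) = 91.8000 * 0.96560542 = 88.64257721
C = P + S*exp(-qT) - K*exp(-rT)
C = 13.8685 + 86.51000000 - 88.64257721 = 11.7359


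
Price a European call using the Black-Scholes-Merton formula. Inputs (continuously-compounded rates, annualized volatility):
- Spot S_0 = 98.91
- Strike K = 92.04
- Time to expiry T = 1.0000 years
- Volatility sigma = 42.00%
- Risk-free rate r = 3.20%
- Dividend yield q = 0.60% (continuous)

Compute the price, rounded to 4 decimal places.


d1 = (ln(S/K) + (r - q + 0.5*sigma^2) * T) / (sigma * sqrt(T)) = 0.44330257
d2 = d1 - sigma * sqrt(T) = 0.02330257
exp(-rT) = 0.96850658; exp(-qT) = 0.99401796
C = S_0 * exp(-qT) * N(d1) - K * exp(-rT) * N(d2)
N(d1) = 0.67122655; N(d2) = 0.50929554
C = 98.9100 * 0.99401796 * 0.67122655 - 92.0400 * 0.96850658 * 0.50929554 = 20.5946

Answer: Price = 20.5946


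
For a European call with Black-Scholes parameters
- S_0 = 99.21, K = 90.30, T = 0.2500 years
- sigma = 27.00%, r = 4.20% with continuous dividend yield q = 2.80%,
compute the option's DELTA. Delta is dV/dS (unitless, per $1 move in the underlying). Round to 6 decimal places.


Answer: Delta = 0.779896

Derivation:
d1 = 0.7904730018; d2 = 0.6554730018
phi(d1) = 0.2918946538; exp(-qT) = 0.9930244429; exp(-rT) = 0.9895549326
N(d1) = 0.7853742083
Delta = exp(-qT) * N(d1) = 0.9930244429 * 0.7853742083 = 0.779896


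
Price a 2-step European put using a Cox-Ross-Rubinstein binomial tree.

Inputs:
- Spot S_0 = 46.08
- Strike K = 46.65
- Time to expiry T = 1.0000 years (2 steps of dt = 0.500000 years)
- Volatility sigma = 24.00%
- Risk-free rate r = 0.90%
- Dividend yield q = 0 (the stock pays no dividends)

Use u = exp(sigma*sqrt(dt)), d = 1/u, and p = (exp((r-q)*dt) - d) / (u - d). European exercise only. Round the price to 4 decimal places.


dt = T/N = 0.500000
u = exp(sigma*sqrt(dt)) = 1.184956; d = 1/u = 0.843913
p = (exp((r-q)*dt) - d) / (u - d) = 0.470900
Discount per step: exp(-r*dt) = 0.995510
Stock lattice S(k, i) with i counting down-moves:
  k=0: S(0,0) = 46.0800
  k=1: S(1,0) = 54.6028; S(1,1) = 38.8875
  k=2: S(2,0) = 64.7019; S(2,1) = 46.0800; S(2,2) = 32.8177
Terminal payoffs V(N, i) = max(K - S_T, 0):
  V(2,0) = 0.000000; V(2,1) = 0.570000; V(2,2) = 13.832308
Backward induction: V(k, i) = exp(-r*dt) * [p * V(k+1, i) + (1-p) * V(k+1, i+1)].
  V(1,0) = exp(-r*dt) * [p*0.000000 + (1-p)*0.570000] = 0.300233
  V(1,1) = exp(-r*dt) * [p*0.570000 + (1-p)*13.832308] = 7.553026
  V(0,0) = exp(-r*dt) * [p*0.300233 + (1-p)*7.553026] = 4.119110

Answer: Price = V(0,0) = 4.1191


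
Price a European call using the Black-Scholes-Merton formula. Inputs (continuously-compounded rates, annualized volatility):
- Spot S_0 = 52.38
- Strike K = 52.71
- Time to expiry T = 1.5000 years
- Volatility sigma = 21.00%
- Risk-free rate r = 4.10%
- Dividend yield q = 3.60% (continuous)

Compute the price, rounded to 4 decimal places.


d1 = (ln(S/K) + (r - q + 0.5*sigma^2) * T) / (sigma * sqrt(T)) = 0.13334030
d2 = d1 - sigma * sqrt(T) = -0.12385612
exp(-rT) = 0.94035295; exp(-qT) = 0.94743211
C = S_0 * exp(-qT) * N(d1) - K * exp(-rT) * N(d2)
N(d1) = 0.55303787; N(d2) = 0.45071460
C = 52.3800 * 0.94743211 * 0.55303787 - 52.7100 * 0.94035295 * 0.45071460 = 5.1052

Answer: Price = 5.1052


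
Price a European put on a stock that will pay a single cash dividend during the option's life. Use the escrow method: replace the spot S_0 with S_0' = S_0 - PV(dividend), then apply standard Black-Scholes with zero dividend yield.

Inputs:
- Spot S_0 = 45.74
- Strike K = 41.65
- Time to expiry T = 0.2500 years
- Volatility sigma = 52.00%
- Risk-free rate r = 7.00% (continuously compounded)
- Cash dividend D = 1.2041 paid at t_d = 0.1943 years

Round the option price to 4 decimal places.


Answer: Price = 2.8403

Derivation:
PV(D) = D * exp(-r * t_d) = 1.2041 * 0.98649108 = 1.18783390
S_0' = S_0 - PV(D) = 45.7400 - 1.18783390 = 44.55216610
d1 = (ln(S_0'/K) + (r + sigma^2/2)*T) / (sigma*sqrt(T)) = 0.45638233
d2 = d1 - sigma*sqrt(T) = 0.19638233
exp(-rT) = 0.98265224
N(-d1) = 0.32405753; N(-d2) = 0.42215546
P = K * exp(-rT) * N(-d2) - S_0' * N(-d1) = 41.6500 * 0.98265224 * 0.42215546 - 44.55216610 * 0.32405753 = 2.8403


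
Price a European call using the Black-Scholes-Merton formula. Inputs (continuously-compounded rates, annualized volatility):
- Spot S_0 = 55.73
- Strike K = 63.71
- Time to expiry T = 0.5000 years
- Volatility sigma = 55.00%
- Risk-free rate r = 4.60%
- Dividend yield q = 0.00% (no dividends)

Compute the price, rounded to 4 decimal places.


Answer: Price = 6.1920

Derivation:
d1 = (ln(S/K) + (r - q + 0.5*sigma^2) * T) / (sigma * sqrt(T)) = -0.09050436
d2 = d1 - sigma * sqrt(T) = -0.47941309
exp(-rT) = 0.97726248; exp(-qT) = 1.00000000
C = S_0 * exp(-qT) * N(d1) - K * exp(-rT) * N(d2)
N(d1) = 0.46394322; N(d2) = 0.31582239
C = 55.7300 * 1.00000000 * 0.46394322 - 63.7100 * 0.97726248 * 0.31582239 = 6.1920


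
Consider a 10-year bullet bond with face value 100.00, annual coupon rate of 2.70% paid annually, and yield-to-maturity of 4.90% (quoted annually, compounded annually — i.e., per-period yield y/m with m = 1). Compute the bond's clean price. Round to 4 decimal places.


Answer: Price = 82.9294

Derivation:
Coupon per period c = face * coupon_rate / m = 2.700000
Periods per year m = 1; per-period yield y/m = 0.049000
Number of cashflows N = 10
Cashflows (t years, CF_t, discount factor 1/(1+y/m)^(m*t), PV):
  t = 1.0000: CF_t = 2.700000, DF = 0.953289, PV = 2.573880
  t = 2.0000: CF_t = 2.700000, DF = 0.908760, PV = 2.453651
  t = 3.0000: CF_t = 2.700000, DF = 0.866310, PV = 2.339038
  t = 4.0000: CF_t = 2.700000, DF = 0.825844, PV = 2.229779
  t = 5.0000: CF_t = 2.700000, DF = 0.787268, PV = 2.125623
  t = 6.0000: CF_t = 2.700000, DF = 0.750494, PV = 2.026333
  t = 7.0000: CF_t = 2.700000, DF = 0.715437, PV = 1.931681
  t = 8.0000: CF_t = 2.700000, DF = 0.682018, PV = 1.841450
  t = 9.0000: CF_t = 2.700000, DF = 0.650161, PV = 1.755433
  t = 10.0000: CF_t = 102.700000, DF = 0.619791, PV = 63.652514
Price P = sum_t PV_t = 82.929382


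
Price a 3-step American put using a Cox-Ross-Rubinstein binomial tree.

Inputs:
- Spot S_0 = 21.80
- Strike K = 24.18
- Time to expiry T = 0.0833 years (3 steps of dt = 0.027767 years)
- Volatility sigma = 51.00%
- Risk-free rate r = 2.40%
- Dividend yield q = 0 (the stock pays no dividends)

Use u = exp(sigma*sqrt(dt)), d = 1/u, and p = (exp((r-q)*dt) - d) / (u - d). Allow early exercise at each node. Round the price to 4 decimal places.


dt = T/N = 0.027767
u = exp(sigma*sqrt(dt)) = 1.088699; d = 1/u = 0.918528
p = (exp((r-q)*dt) - d) / (u - d) = 0.482684
Discount per step: exp(-r*dt) = 0.999334
Stock lattice S(k, i) with i counting down-moves:
  k=0: S(0,0) = 21.8000
  k=1: S(1,0) = 23.7336; S(1,1) = 20.0239
  k=2: S(2,0) = 25.8388; S(2,1) = 21.8000; S(2,2) = 18.3925
  k=3: S(3,0) = 28.1306; S(3,1) = 23.7336; S(3,2) = 20.0239; S(3,3) = 16.8940
Terminal payoffs V(N, i) = max(K - S_T, 0):
  V(3,0) = 0.000000; V(3,1) = 0.446371; V(3,2) = 4.156092; V(3,3) = 7.285959
Backward induction: V(k, i) = exp(-r*dt) * [p * V(k+1, i) + (1-p) * V(k+1, i+1)]; then take max(V_cont, immediate exercise) for American.
  V(2,0) = exp(-r*dt) * [p*0.000000 + (1-p)*0.446371] = 0.230761; exercise = 0.000000; V(2,0) = max -> 0.230761
  V(2,1) = exp(-r*dt) * [p*0.446371 + (1-p)*4.156092] = 2.363892; exercise = 2.380000; V(2,1) = max -> 2.380000
  V(2,2) = exp(-r*dt) * [p*4.156092 + (1-p)*7.285959] = 5.771373; exercise = 5.787482; V(2,2) = max -> 5.787482
  V(1,0) = exp(-r*dt) * [p*0.230761 + (1-p)*2.380000] = 1.341701; exercise = 0.446371; V(1,0) = max -> 1.341701
  V(1,1) = exp(-r*dt) * [p*2.380000 + (1-p)*5.787482] = 4.139984; exercise = 4.156092; V(1,1) = max -> 4.156092
  V(0,0) = exp(-r*dt) * [p*1.341701 + (1-p)*4.156092] = 2.795766; exercise = 2.380000; V(0,0) = max -> 2.795766

Answer: Price = V(0,0) = 2.7958


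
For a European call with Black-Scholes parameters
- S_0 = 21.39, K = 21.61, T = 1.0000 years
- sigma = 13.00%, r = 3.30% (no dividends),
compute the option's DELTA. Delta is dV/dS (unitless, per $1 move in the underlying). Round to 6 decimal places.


Answer: Delta = 0.594887

Derivation:
d1 = 0.2401334814; d2 = 0.1101334814
phi(d1) = 0.3876041944; exp(-qT) = 1.0000000000; exp(-rT) = 0.9675385596
N(d1) = 0.5948866105
Delta = exp(-qT) * N(d1) = 1.0000000000 * 0.5948866105 = 0.594887


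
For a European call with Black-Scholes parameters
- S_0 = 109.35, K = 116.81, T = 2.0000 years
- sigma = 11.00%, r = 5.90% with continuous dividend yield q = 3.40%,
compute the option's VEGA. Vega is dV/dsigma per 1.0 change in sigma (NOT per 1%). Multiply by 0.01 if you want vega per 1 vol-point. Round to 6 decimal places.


Answer: Vega = 57.620325

Derivation:
d1 = -0.0250375972; d2 = -0.1806010890
phi(d1) = 0.3988172553; exp(-qT) = 0.9342604736; exp(-rT) = 0.8886960526
Vega = S * exp(-qT) * phi(d1) * sqrt(T) = 109.3500 * 0.9342604736 * 0.3988172553 * 1.4142135624 = 57.620325


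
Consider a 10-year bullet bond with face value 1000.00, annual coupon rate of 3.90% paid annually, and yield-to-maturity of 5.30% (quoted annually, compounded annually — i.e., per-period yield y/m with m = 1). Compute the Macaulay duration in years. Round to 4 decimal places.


Answer: Macaulay duration = 8.3642 years

Derivation:
Coupon per period c = face * coupon_rate / m = 39.000000
Periods per year m = 1; per-period yield y/m = 0.053000
Number of cashflows N = 10
Cashflows (t years, CF_t, discount factor 1/(1+y/m)^(m*t), PV):
  t = 1.0000: CF_t = 39.000000, DF = 0.949668, PV = 37.037037
  t = 2.0000: CF_t = 39.000000, DF = 0.901869, PV = 35.172875
  t = 3.0000: CF_t = 39.000000, DF = 0.856475, PV = 33.402540
  t = 4.0000: CF_t = 39.000000, DF = 0.813367, PV = 31.721311
  t = 5.0000: CF_t = 39.000000, DF = 0.772428, PV = 30.124701
  t = 6.0000: CF_t = 39.000000, DF = 0.733550, PV = 28.608453
  t = 7.0000: CF_t = 39.000000, DF = 0.696629, PV = 27.168522
  t = 8.0000: CF_t = 39.000000, DF = 0.661566, PV = 25.801065
  t = 9.0000: CF_t = 39.000000, DF = 0.628268, PV = 24.502436
  t = 10.0000: CF_t = 1039.000000, DF = 0.596645, PV = 619.914558
Price P = sum_t PV_t = 893.453499
Macaulay numerator sum_t t * PV_t:
  t * PV_t at t = 1.0000: 37.037037
  t * PV_t at t = 2.0000: 70.345749
  t * PV_t at t = 3.0000: 100.207620
  t * PV_t at t = 4.0000: 126.885242
  t * PV_t at t = 5.0000: 150.623507
  t * PV_t at t = 6.0000: 171.650720
  t * PV_t at t = 7.0000: 190.179652
  t * PV_t at t = 8.0000: 206.408522
  t * PV_t at t = 9.0000: 220.521925
  t * PV_t at t = 10.0000: 6199.145584
Macaulay duration D = (sum_t t * PV_t) / P = 7473.005561 / 893.453499 = 8.364180
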